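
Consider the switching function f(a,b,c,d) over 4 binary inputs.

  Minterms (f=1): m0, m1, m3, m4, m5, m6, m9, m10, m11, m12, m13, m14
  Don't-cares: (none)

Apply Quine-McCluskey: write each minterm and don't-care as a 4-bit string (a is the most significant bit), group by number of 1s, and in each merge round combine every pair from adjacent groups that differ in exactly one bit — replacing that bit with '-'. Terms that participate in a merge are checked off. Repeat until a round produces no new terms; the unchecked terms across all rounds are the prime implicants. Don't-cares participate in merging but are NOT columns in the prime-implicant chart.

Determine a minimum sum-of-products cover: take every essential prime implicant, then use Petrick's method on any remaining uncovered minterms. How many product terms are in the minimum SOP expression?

Round 0: 0000✓ 0001✓ 0011✓ 0100✓ 0101✓ 0110✓ 1001✓ 1010✓ 1011✓ 1100✓ 1101✓ 1110✓
Round 1: -001✓ -011✓ -100✓ -101✓ -110✓ 0-00✓ 0-01✓ 00-1✓ 000-✓ 01-0✓ 010-✓ 1-01✓ 1-10 10-1✓ 101- 11-0✓ 110-✓
Round 2: --01 -0-1 -1-0 -10- 0-0-
PIs = {--01, -0-1, -1-0, -10-, 0-0-, 1-10, 101-}
Coverage chart:
  m0: 0-0- ←essential
  m1: --01,-0-1,0-0-
  m3: -0-1 ←essential
  m4: -1-0,-10-,0-0-
  m5: --01,-10-,0-0-
  m6: -1-0 ←essential
  m9: --01,-0-1
  m10: 1-10,101-
  m11: -0-1,101-
  m12: -1-0,-10-
  m13: --01,-10-
  m14: -1-0,1-10
Essential: -0-1, -1-0, 0-0-
Petrick residual → --01, 1-10
Min cover (5 terms): c'd + b'd + bd' + a'c' + acd'

5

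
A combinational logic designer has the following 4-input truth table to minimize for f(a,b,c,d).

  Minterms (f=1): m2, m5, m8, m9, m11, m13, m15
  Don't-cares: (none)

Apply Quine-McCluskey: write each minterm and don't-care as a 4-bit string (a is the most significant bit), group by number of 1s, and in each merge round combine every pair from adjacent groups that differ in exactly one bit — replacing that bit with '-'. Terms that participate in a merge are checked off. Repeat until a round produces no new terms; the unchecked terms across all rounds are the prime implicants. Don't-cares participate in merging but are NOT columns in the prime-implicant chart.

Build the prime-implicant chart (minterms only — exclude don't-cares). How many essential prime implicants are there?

size-2^0 implicants → 0010  0101(✓)  1000(✓)  1001(✓)  1011(✓)  1101(✓)  1111(✓)
size-2^1 implicants → -101  1-01(✓)  1-11(✓)  10-1(✓)  100-  11-1(✓)
size-2^2 implicants → 1--1
Unchecked terms (primes): -101, 0010, 1--1, 100-
Minterm coverage:
  m2 ⊆ 0010 [E]
  m5 ⊆ -101 [E]
  m8 ⊆ 100- [E]
  m9 ⊆ 1--1,100-
  m11 ⊆ 1--1 [E]
  m13 ⊆ -101,1--1
  m15 ⊆ 1--1 [E]
E = {-101, 0010, 1--1, 100-}

4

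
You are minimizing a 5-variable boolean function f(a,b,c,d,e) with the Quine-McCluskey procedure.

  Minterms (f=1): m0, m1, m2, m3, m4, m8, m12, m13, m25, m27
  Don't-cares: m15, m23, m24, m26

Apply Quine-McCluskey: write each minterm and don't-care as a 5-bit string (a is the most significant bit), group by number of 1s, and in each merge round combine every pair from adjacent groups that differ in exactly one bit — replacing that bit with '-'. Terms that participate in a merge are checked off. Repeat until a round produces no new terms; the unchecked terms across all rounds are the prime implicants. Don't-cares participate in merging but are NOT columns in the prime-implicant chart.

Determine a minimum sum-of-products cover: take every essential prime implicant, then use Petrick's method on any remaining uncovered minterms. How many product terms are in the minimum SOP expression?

4

size-2^0 implicants → 00000(✓)  00001(✓)  00010(✓)  00011(✓)  00100(✓)  01000(✓)  01100(✓)  01101(✓)  01111(✓)  10111  11000(✓)  11001(✓)  11010(✓)  11011(✓)
size-2^1 implicants → -1000  0-000(✓)  0-100(✓)  00-00(✓)  000-0(✓)  000-1(✓)  0000-(✓)  0001-(✓)  01-00(✓)  011-1  0110-  110-0(✓)  110-1(✓)  1100-(✓)  1101-(✓)
size-2^2 implicants → 0--00  000--  110--
Unchecked terms (primes): -1000, 0--00, 000--, 011-1, 0110-, 10111, 110--
Minterm coverage:
  m0 ⊆ 0--00,000--
  m1 ⊆ 000-- [E]
  m2 ⊆ 000-- [E]
  m3 ⊆ 000-- [E]
  m4 ⊆ 0--00 [E]
  m8 ⊆ -1000,0--00
  m12 ⊆ 0--00,0110-
  m13 ⊆ 011-1,0110-
  m25 ⊆ 110-- [E]
  m27 ⊆ 110-- [E]
E = {0--00, 000--, 110--}
Petrick residual → 011-1
Cover = a'd'e' + a'b'c' + a'bce + abc'  |cover|=4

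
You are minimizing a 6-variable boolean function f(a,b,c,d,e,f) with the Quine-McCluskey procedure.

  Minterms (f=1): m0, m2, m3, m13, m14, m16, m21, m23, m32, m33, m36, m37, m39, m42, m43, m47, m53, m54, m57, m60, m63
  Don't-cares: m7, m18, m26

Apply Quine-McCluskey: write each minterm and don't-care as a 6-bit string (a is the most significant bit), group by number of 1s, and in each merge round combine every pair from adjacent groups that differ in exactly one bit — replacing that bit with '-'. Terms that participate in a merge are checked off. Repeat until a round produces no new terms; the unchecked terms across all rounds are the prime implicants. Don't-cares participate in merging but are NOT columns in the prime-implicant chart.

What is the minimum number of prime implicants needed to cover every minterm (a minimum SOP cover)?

13

Round 0: 000000✓ 000010✓ 000011✓ 000111✓ 001101 001110 010000✓ 010010✓ 010101✓ 010111✓ 011010✓ 100000✓ 100001✓ 100100✓ 100101✓ 100111✓ 101010✓ 101011✓ 101111✓ 110101✓ 110110 111001 111100 111111✓
Round 1: -00000 -00111 -10101 0-0000✓ 0-0010✓ 0-0111 000-11 0000-0✓ 00001- 01-010 0100-0✓ 0101-1 1-0101 1-1111 10-111 100-00✓ 100-01✓ 10000-✓ 1001-1 10010-✓ 101-11 10101-
Round 2: 0-00-0 100-0-
PIs = {-00000, -00111, -10101, 0-00-0, 0-0111, 000-11, 00001-, 001101, 001110, 01-010, 0101-1, 1-0101, 1-1111, 10-111, 100-0-, 1001-1, 101-11, 10101-, 110110, 111001, 111100}
Coverage chart:
  m0: -00000,0-00-0
  m2: 0-00-0,00001-
  m3: 000-11,00001-
  m13: 001101 ←essential
  m14: 001110 ←essential
  m16: 0-00-0 ←essential
  m21: -10101,0101-1
  m23: 0-0111,0101-1
  m32: -00000,100-0-
  m33: 100-0- ←essential
  m36: 100-0- ←essential
  m37: 1-0101,100-0-,1001-1
  m39: -00111,10-111,1001-1
  m42: 10101- ←essential
  m43: 101-11,10101-
  m47: 1-1111,10-111,101-11
  m53: -10101,1-0101
  m54: 110110 ←essential
  m57: 111001 ←essential
  m60: 111100 ←essential
  m63: 1-1111 ←essential
Essential: 0-00-0, 001101, 001110, 1-1111, 100-0-, 10101-, 110110, 111001, 111100
Petrick residual → -00111, -10101, 0-0111, 000-11
Min cover (13 terms): b'c'def + bc'de'f + a'c'd'f' + a'c'def + a'b'c'ef + a'b'cde'f + a'b'cdef' + acdef + ab'c'e' + ab'cd'e + abc'def' + abcd'e'f + abcde'f'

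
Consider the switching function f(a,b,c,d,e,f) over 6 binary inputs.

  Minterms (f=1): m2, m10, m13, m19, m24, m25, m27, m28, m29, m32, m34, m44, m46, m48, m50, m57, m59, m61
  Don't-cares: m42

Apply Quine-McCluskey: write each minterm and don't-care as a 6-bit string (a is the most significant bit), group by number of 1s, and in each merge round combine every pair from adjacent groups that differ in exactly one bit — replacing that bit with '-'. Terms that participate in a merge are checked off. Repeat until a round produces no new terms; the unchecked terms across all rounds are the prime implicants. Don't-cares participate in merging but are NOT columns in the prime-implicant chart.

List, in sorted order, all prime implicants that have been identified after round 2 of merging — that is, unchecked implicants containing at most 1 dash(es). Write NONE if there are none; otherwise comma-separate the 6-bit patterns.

size-2^0 implicants → 000010(✓)  001010(✓)  001101(✓)  010011(✓)  011000(✓)  011001(✓)  011011(✓)  011100(✓)  011101(✓)  100000(✓)  100010(✓)  101010(✓)  101100(✓)  101110(✓)  110000(✓)  110010(✓)  111001(✓)  111011(✓)  111101(✓)
size-2^1 implicants → -00010(✓)  -01010(✓)  -11001(✓)  -11011(✓)  -11101(✓)  0-1101  00-010(✓)  01-011  011-00(✓)  011-01(✓)  0110-1(✓)  01100-(✓)  01110-(✓)  1-0000(✓)  1-0010(✓)  10-010(✓)  1000-0(✓)  101-10  1011-0  1100-0(✓)  111-01(✓)  1110-1(✓)
size-2^2 implicants → -0-010  -11-01  -110-1  011-0-  1-00-0
Unchecked terms (primes): -0-010, -11-01, -110-1, 0-1101, 01-011, 011-0-, 1-00-0, 101-10, 1011-0

0-1101, 01-011, 101-10, 1011-0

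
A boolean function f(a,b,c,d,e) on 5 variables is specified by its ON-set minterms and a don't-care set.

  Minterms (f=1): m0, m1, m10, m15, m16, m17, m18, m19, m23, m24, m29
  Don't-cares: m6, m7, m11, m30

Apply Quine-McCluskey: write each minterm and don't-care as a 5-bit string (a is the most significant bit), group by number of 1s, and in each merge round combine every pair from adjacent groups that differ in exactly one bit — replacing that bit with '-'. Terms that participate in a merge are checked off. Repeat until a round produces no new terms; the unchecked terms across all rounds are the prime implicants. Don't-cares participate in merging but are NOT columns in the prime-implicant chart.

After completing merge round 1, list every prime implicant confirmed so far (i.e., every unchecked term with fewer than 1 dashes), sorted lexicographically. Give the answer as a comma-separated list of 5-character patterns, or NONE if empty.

11101, 11110

[col 0] 00000*, 00001*, 00110*, 00111*, 01010*, 01011*, 01111*, 10000*, 10001*, 10010*, 10011*, 10111*, 11000*, 11101, 11110
[col 1] -0000*, -0001*, -0111, 0-111, 0000-*, 0011-, 01-11, 0101-, 1-000, 10-11, 100-0*, 100-1*, 1000-*, 1001-*
[col 2] -000-, 100--
Prime implicants: -000-, -0111, 0-111, 0011-, 01-11, 0101-, 1-000, 10-11, 100--, 11101, 11110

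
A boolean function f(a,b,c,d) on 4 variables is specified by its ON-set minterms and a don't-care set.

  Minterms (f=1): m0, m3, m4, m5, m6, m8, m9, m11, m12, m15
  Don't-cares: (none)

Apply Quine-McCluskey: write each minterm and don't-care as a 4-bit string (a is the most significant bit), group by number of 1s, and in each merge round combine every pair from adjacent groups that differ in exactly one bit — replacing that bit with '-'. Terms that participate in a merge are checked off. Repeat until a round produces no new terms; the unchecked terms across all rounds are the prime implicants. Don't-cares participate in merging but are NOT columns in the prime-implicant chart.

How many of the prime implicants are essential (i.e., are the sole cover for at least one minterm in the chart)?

5

size-2^0 implicants → 0000(✓)  0011(✓)  0100(✓)  0101(✓)  0110(✓)  1000(✓)  1001(✓)  1011(✓)  1100(✓)  1111(✓)
size-2^1 implicants → -000(✓)  -011  -100(✓)  0-00(✓)  01-0  010-  1-00(✓)  1-11  10-1  100-
size-2^2 implicants → --00
Unchecked terms (primes): --00, -011, 01-0, 010-, 1-11, 10-1, 100-
Minterm coverage:
  m0 ⊆ --00 [E]
  m3 ⊆ -011 [E]
  m4 ⊆ --00,01-0,010-
  m5 ⊆ 010- [E]
  m6 ⊆ 01-0 [E]
  m8 ⊆ --00,100-
  m9 ⊆ 10-1,100-
  m11 ⊆ -011,1-11,10-1
  m12 ⊆ --00 [E]
  m15 ⊆ 1-11 [E]
E = {--00, -011, 01-0, 010-, 1-11}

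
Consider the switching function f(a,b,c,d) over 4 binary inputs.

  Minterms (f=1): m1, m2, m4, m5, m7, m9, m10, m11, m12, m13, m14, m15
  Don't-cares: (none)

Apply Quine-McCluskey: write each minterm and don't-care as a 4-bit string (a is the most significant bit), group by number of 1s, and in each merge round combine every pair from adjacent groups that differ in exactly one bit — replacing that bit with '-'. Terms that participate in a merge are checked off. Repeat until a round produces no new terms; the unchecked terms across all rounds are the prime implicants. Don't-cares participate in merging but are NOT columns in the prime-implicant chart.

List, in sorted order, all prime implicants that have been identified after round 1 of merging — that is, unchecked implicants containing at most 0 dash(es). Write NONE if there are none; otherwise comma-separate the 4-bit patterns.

Round 0: 0001✓ 0010✓ 0100✓ 0101✓ 0111✓ 1001✓ 1010✓ 1011✓ 1100✓ 1101✓ 1110✓ 1111✓
Round 1: -001✓ -010 -100✓ -101✓ -111✓ 0-01✓ 01-1✓ 010-✓ 1-01✓ 1-10✓ 1-11✓ 10-1✓ 101-✓ 11-0✓ 11-1✓ 110-✓ 111-✓
Round 2: --01 -1-1 -10- 1--1 1-1- 11--
PIs = {--01, -010, -1-1, -10-, 1--1, 1-1-, 11--}

NONE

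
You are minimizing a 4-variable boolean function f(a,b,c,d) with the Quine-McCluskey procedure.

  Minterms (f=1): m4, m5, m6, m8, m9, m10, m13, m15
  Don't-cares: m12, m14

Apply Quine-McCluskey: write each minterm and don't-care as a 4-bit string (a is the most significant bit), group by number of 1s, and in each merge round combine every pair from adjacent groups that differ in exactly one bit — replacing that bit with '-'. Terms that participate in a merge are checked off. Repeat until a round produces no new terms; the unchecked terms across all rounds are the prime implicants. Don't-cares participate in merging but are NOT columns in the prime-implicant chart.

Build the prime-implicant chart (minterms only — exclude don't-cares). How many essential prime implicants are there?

Round 0: 0100✓ 0101✓ 0110✓ 1000✓ 1001✓ 1010✓ 1100✓ 1101✓ 1110✓ 1111✓
Round 1: -100✓ -101✓ -110✓ 01-0✓ 010-✓ 1-00✓ 1-01✓ 1-10✓ 10-0✓ 100-✓ 11-0✓ 11-1✓ 110-✓ 111-✓
Round 2: -1-0 -10- 1--0 1-0- 11--
PIs = {-1-0, -10-, 1--0, 1-0-, 11--}
Coverage chart:
  m4: -1-0,-10-
  m5: -10- ←essential
  m6: -1-0 ←essential
  m8: 1--0,1-0-
  m9: 1-0- ←essential
  m10: 1--0 ←essential
  m13: -10-,1-0-,11--
  m15: 11-- ←essential
Essential: -1-0, -10-, 1--0, 1-0-, 11--

5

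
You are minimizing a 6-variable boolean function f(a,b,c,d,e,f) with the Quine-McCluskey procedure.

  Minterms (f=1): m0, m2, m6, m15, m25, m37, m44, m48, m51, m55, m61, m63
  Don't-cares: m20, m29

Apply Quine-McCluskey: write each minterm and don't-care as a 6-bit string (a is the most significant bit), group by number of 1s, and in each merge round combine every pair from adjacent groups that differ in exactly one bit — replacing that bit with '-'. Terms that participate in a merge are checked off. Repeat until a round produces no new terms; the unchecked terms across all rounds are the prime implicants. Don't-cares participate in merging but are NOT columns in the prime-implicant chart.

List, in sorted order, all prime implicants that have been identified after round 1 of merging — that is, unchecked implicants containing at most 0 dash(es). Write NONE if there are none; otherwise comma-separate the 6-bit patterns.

001111, 010100, 100101, 101100, 110000

Round 0: 000000✓ 000010✓ 000110✓ 001111 010100 011001✓ 011101✓ 100101 101100 110000 110011✓ 110111✓ 111101✓ 111111✓
Round 1: -11101 000-10 0000-0 011-01 11-111 110-11 1111-1
PIs = {-11101, 000-10, 0000-0, 001111, 010100, 011-01, 100101, 101100, 11-111, 110-11, 110000, 1111-1}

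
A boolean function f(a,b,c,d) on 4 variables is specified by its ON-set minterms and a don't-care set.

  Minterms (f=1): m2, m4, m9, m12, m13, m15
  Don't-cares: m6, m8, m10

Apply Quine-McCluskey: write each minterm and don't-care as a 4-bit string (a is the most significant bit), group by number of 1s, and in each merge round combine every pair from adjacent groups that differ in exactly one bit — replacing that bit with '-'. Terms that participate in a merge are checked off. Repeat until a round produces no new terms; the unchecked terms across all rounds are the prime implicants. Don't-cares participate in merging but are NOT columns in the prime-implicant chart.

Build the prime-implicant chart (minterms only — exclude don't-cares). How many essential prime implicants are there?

[col 0] 0010*, 0100*, 0110*, 1000*, 1001*, 1010*, 1100*, 1101*, 1111*
[col 1] -010, -100, 0-10, 01-0, 1-00*, 1-01*, 10-0, 100-*, 11-1, 110-*
[col 2] 1-0-
Prime implicants: -010, -100, 0-10, 01-0, 1-0-, 10-0, 11-1
PI chart (minterm → PIs covering it):
  2 | -010,0-10
  4 | -100,01-0
  9 | 1-0-  (sole → essential)
  12 | -100,1-0-
  13 | 1-0-,11-1
  15 | 11-1  (sole → essential)
Essential prime implicants: 1-0-, 11-1

2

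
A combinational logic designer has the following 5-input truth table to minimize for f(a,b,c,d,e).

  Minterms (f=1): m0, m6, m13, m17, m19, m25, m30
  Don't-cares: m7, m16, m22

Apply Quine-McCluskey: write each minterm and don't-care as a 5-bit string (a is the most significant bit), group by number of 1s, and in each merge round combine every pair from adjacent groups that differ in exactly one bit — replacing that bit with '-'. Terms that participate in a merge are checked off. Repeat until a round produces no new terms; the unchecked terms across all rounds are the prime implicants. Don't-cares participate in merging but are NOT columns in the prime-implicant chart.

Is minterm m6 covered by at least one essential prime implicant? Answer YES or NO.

NO

Round 0: 00000✓ 00110✓ 00111✓ 01101 10000✓ 10001✓ 10011✓ 10110✓ 11001✓ 11110✓
Round 1: -0000 -0110 0011- 1-001 1-110 100-1 1000-
PIs = {-0000, -0110, 0011-, 01101, 1-001, 1-110, 100-1, 1000-}
Coverage chart:
  m0: -0000 ←essential
  m6: -0110,0011-
  m13: 01101 ←essential
  m17: 1-001,100-1,1000-
  m19: 100-1 ←essential
  m25: 1-001 ←essential
  m30: 1-110 ←essential
Essential: -0000, 01101, 1-001, 1-110, 100-1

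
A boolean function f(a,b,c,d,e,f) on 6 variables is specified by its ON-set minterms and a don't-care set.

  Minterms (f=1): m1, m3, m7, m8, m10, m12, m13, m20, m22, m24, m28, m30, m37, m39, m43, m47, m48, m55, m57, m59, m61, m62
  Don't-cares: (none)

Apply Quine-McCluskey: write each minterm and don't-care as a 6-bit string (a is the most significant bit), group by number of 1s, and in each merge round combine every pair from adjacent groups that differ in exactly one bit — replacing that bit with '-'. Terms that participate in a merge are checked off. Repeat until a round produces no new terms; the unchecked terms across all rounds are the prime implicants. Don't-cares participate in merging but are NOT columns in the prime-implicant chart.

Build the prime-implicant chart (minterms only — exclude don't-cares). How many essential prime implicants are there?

10

Round 0: 000001✓ 000011✓ 000111✓ 001000✓ 001010✓ 001100✓ 001101✓ 010100✓ 010110✓ 011000✓ 011100✓ 011110✓ 100101✓ 100111✓ 101011✓ 101111✓ 110000 110111✓ 111001✓ 111011✓ 111101✓ 111110✓
Round 1: -00111 -11110 0-1000✓ 0-1100✓ 000-11 0000-1 001-00✓ 0010-0 00110- 01-100✓ 01-110✓ 0101-0✓ 011-00✓ 0111-0✓ 1-0111 1-1011 10-111 1001-1 101-11 111-01 1110-1
Round 2: 0-1-00 01-1-0
PIs = {-00111, -11110, 0-1-00, 000-11, 0000-1, 0010-0, 00110-, 01-1-0, 1-0111, 1-1011, 10-111, 1001-1, 101-11, 110000, 111-01, 1110-1}
Coverage chart:
  m1: 0000-1 ←essential
  m3: 000-11,0000-1
  m7: -00111,000-11
  m8: 0-1-00,0010-0
  m10: 0010-0 ←essential
  m12: 0-1-00,00110-
  m13: 00110- ←essential
  m20: 01-1-0 ←essential
  m22: 01-1-0 ←essential
  m24: 0-1-00 ←essential
  m28: 0-1-00,01-1-0
  m30: -11110,01-1-0
  m37: 1001-1 ←essential
  m39: -00111,1-0111,10-111,1001-1
  m43: 1-1011,101-11
  m47: 10-111,101-11
  m48: 110000 ←essential
  m55: 1-0111 ←essential
  m57: 111-01,1110-1
  m59: 1-1011,1110-1
  m61: 111-01 ←essential
  m62: -11110 ←essential
Essential: -11110, 0-1-00, 0000-1, 0010-0, 00110-, 01-1-0, 1-0111, 1001-1, 110000, 111-01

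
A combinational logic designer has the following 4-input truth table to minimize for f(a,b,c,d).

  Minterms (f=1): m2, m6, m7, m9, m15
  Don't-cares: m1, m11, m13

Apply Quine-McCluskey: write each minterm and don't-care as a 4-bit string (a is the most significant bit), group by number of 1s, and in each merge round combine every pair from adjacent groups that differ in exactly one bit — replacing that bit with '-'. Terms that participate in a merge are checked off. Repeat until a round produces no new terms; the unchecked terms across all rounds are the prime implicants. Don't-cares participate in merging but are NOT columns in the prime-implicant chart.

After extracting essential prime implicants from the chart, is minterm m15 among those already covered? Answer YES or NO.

[col 0] 0001*, 0010*, 0110*, 0111*, 1001*, 1011*, 1101*, 1111*
[col 1] -001, -111, 0-10, 011-, 1-01*, 1-11*, 10-1*, 11-1*
[col 2] 1--1
Prime implicants: -001, -111, 0-10, 011-, 1--1
PI chart (minterm → PIs covering it):
  2 | 0-10  (sole → essential)
  6 | 0-10,011-
  7 | -111,011-
  9 | -001,1--1
  15 | -111,1--1
Essential prime implicants: 0-10

NO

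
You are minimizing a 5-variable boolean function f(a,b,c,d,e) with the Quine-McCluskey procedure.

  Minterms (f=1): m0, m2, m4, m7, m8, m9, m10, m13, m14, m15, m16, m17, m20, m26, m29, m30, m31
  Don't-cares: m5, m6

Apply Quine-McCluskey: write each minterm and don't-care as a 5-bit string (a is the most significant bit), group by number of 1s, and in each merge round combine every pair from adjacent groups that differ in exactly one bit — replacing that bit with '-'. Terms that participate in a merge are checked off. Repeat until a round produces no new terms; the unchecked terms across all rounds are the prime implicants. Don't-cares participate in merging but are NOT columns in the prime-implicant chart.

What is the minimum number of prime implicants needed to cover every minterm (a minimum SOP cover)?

[col 0] 00000*, 00010*, 00100*, 00101*, 00110*, 00111*, 01000*, 01001*, 01010*, 01101*, 01110*, 01111*, 10000*, 10001*, 10100*, 11010*, 11101*, 11110*, 11111*
[col 1] -0000*, -0100*, -1010*, -1101*, -1110*, -1111*, 0-000*, 0-010*, 0-101*, 0-110*, 0-111*, 00-00*, 00-10*, 000-0*, 001-0*, 001-1*, 0010-*, 0011-*, 01-01, 01-10*, 010-0*, 0100-, 011-1*, 0111-*, 10-00*, 1000-, 11-10*, 111-1*, 1111-*
[col 2] -0-00, -1-10, -11-1, -111-, 0--10, 0-0-0, 0-1-1, 0-11-, 00--0, 001--
Prime implicants: -0-00, -1-10, -11-1, -111-, 0--10, 0-0-0, 0-1-1, 0-11-, 00--0, 001--, 01-01, 0100-, 1000-
PI chart (minterm → PIs covering it):
  0 | -0-00,0-0-0,00--0
  2 | 0--10,0-0-0,00--0
  4 | -0-00,00--0,001--
  7 | 0-1-1,0-11-,001--
  8 | 0-0-0,0100-
  9 | 01-01,0100-
  10 | -1-10,0--10,0-0-0
  13 | -11-1,0-1-1,01-01
  14 | -1-10,-111-,0--10,0-11-
  15 | -11-1,-111-,0-1-1,0-11-
  16 | -0-00,1000-
  17 | 1000-  (sole → essential)
  20 | -0-00  (sole → essential)
  26 | -1-10  (sole → essential)
  29 | -11-1  (sole → essential)
  30 | -1-10,-111-
  31 | -11-1,-111-
Essential prime implicants: -0-00, -1-10, -11-1, 1000-
Petrick residual → 0--10, 0-1-1, 0100-
Minimum SOP uses 7 PIs: b'd'e' + bde' + bce + a'de' + a'ce + a'bc'd' + ab'c'd'

7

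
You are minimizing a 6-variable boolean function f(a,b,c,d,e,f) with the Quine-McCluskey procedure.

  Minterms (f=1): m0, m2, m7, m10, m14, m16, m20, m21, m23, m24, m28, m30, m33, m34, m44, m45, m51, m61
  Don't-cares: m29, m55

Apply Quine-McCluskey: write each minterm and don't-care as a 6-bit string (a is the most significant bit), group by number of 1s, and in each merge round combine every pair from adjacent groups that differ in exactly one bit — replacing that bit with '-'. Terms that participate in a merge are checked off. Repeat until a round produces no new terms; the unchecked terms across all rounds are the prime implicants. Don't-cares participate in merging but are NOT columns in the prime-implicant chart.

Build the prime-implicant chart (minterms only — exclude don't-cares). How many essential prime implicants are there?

6

Round 0: 000000✓ 000010✓ 000111✓ 001010✓ 001110✓ 010000✓ 010100✓ 010101✓ 010111✓ 011000✓ 011100✓ 011101✓ 011110✓ 100001 100010✓ 101100✓ 101101✓ 110011✓ 110111✓ 111101✓
Round 1: -00010 -10111 -11101 0-0000 0-0111 0-1110 00-010 0000-0 001-10 01-000✓ 01-100✓ 01-101✓ 010-00✓ 0101-1 01010-✓ 011-00✓ 0111-0 01110-✓ 1-1101 10110- 110-11
Round 2: 01--00 01-10-
PIs = {-00010, -10111, -11101, 0-0000, 0-0111, 0-1110, 00-010, 0000-0, 001-10, 01--00, 01-10-, 0101-1, 0111-0, 1-1101, 100001, 10110-, 110-11}
Coverage chart:
  m0: 0-0000,0000-0
  m2: -00010,00-010,0000-0
  m7: 0-0111 ←essential
  m10: 00-010,001-10
  m14: 0-1110,001-10
  m16: 0-0000,01--00
  m20: 01--00,01-10-
  m21: 01-10-,0101-1
  m23: -10111,0-0111,0101-1
  m24: 01--00 ←essential
  m28: 01--00,01-10-,0111-0
  m30: 0-1110,0111-0
  m33: 100001 ←essential
  m34: -00010 ←essential
  m44: 10110- ←essential
  m45: 1-1101,10110-
  m51: 110-11 ←essential
  m61: -11101,1-1101
Essential: -00010, 0-0111, 01--00, 100001, 10110-, 110-11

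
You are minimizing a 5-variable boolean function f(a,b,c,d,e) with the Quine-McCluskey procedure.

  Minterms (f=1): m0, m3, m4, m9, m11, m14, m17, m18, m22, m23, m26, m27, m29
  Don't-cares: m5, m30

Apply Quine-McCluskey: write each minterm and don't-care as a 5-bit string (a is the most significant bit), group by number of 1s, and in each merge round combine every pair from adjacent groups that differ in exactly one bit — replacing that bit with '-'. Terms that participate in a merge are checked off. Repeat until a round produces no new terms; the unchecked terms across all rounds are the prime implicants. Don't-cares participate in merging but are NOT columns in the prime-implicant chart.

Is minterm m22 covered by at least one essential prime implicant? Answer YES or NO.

YES

Round 0: 00000✓ 00011✓ 00100✓ 00101✓ 01001✓ 01011✓ 01110✓ 10001 10010✓ 10110✓ 10111✓ 11010✓ 11011✓ 11101 11110✓
Round 1: -1011 -1110 0-011 00-00 0010- 010-1 1-010✓ 1-110✓ 10-10✓ 1011- 11-10✓ 1101-
Round 2: 1--10
PIs = {-1011, -1110, 0-011, 00-00, 0010-, 010-1, 1--10, 10001, 1011-, 1101-, 11101}
Coverage chart:
  m0: 00-00 ←essential
  m3: 0-011 ←essential
  m4: 00-00,0010-
  m9: 010-1 ←essential
  m11: -1011,0-011,010-1
  m14: -1110 ←essential
  m17: 10001 ←essential
  m18: 1--10 ←essential
  m22: 1--10,1011-
  m23: 1011- ←essential
  m26: 1--10,1101-
  m27: -1011,1101-
  m29: 11101 ←essential
Essential: -1110, 0-011, 00-00, 010-1, 1--10, 10001, 1011-, 11101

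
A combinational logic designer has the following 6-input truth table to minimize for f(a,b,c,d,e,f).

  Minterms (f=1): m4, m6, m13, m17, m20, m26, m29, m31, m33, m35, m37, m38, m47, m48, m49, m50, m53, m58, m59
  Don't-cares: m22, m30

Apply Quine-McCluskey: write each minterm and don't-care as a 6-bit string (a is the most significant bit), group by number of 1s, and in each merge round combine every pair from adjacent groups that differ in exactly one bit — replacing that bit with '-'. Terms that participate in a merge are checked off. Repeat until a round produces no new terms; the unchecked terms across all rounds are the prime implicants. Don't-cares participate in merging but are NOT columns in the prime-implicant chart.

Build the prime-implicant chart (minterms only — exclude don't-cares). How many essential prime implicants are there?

8

size-2^0 implicants → 000100(✓)  000110(✓)  001101(✓)  010001(✓)  010100(✓)  010110(✓)  011010(✓)  011101(✓)  011110(✓)  011111(✓)  100001(✓)  100011(✓)  100101(✓)  100110(✓)  101111  110000(✓)  110001(✓)  110010(✓)  110101(✓)  111010(✓)  111011(✓)
size-2^1 implicants → -00110  -10001  -11010  0-0100(✓)  0-0110(✓)  0-1101  0001-0(✓)  01-110  0101-0(✓)  011-10  0111-1  01111-  1-0001(✓)  1-0101(✓)  100-01(✓)  1000-1  11-010  110-01(✓)  1100-0  11000-  11101-
size-2^2 implicants → 0-01-0  1-0-01
Unchecked terms (primes): -00110, -10001, -11010, 0-01-0, 0-1101, 01-110, 011-10, 0111-1, 01111-, 1-0-01, 1000-1, 101111, 11-010, 1100-0, 11000-, 11101-
Minterm coverage:
  m4 ⊆ 0-01-0 [E]
  m6 ⊆ -00110,0-01-0
  m13 ⊆ 0-1101 [E]
  m17 ⊆ -10001 [E]
  m20 ⊆ 0-01-0 [E]
  m26 ⊆ -11010,011-10
  m29 ⊆ 0-1101,0111-1
  m31 ⊆ 0111-1,01111-
  m33 ⊆ 1-0-01,1000-1
  m35 ⊆ 1000-1 [E]
  m37 ⊆ 1-0-01 [E]
  m38 ⊆ -00110 [E]
  m47 ⊆ 101111 [E]
  m48 ⊆ 1100-0,11000-
  m49 ⊆ -10001,1-0-01,11000-
  m50 ⊆ 11-010,1100-0
  m53 ⊆ 1-0-01 [E]
  m58 ⊆ -11010,11-010,11101-
  m59 ⊆ 11101- [E]
E = {-00110, -10001, 0-01-0, 0-1101, 1-0-01, 1000-1, 101111, 11101-}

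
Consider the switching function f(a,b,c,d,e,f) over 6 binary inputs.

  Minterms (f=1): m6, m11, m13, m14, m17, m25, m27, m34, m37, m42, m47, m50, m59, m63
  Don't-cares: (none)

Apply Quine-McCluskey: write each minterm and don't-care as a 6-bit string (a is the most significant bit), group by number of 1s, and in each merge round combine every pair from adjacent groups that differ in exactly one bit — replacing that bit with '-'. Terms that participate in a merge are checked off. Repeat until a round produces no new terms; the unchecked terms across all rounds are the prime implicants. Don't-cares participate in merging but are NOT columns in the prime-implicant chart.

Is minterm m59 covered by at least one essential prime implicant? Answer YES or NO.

NO

size-2^0 implicants → 000110(✓)  001011(✓)  001101  001110(✓)  010001(✓)  011001(✓)  011011(✓)  100010(✓)  100101  101010(✓)  101111(✓)  110010(✓)  111011(✓)  111111(✓)
size-2^1 implicants → -11011  0-1011  00-110  01-001  0110-1  1-0010  1-1111  10-010  111-11
Unchecked terms (primes): -11011, 0-1011, 00-110, 001101, 01-001, 0110-1, 1-0010, 1-1111, 10-010, 100101, 111-11
Minterm coverage:
  m6 ⊆ 00-110 [E]
  m11 ⊆ 0-1011 [E]
  m13 ⊆ 001101 [E]
  m14 ⊆ 00-110 [E]
  m17 ⊆ 01-001 [E]
  m25 ⊆ 01-001,0110-1
  m27 ⊆ -11011,0-1011,0110-1
  m34 ⊆ 1-0010,10-010
  m37 ⊆ 100101 [E]
  m42 ⊆ 10-010 [E]
  m47 ⊆ 1-1111 [E]
  m50 ⊆ 1-0010 [E]
  m59 ⊆ -11011,111-11
  m63 ⊆ 1-1111,111-11
E = {0-1011, 00-110, 001101, 01-001, 1-0010, 1-1111, 10-010, 100101}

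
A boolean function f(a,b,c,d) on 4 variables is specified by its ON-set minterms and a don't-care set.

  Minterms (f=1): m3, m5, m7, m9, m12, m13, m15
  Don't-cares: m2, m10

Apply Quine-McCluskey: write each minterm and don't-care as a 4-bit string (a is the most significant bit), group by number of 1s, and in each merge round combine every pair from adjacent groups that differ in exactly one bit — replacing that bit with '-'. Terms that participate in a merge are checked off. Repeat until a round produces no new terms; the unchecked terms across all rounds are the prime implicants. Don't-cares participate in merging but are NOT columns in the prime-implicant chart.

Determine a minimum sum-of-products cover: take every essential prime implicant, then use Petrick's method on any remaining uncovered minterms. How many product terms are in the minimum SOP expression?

Round 0: 0010✓ 0011✓ 0101✓ 0111✓ 1001✓ 1010✓ 1100✓ 1101✓ 1111✓
Round 1: -010 -101✓ -111✓ 0-11 001- 01-1✓ 1-01 11-1✓ 110-
Round 2: -1-1
PIs = {-010, -1-1, 0-11, 001-, 1-01, 110-}
Coverage chart:
  m3: 0-11,001-
  m5: -1-1 ←essential
  m7: -1-1,0-11
  m9: 1-01 ←essential
  m12: 110- ←essential
  m13: -1-1,1-01,110-
  m15: -1-1 ←essential
Essential: -1-1, 1-01, 110-
Petrick residual → 0-11
Min cover (4 terms): bd + a'cd + ac'd + abc'

4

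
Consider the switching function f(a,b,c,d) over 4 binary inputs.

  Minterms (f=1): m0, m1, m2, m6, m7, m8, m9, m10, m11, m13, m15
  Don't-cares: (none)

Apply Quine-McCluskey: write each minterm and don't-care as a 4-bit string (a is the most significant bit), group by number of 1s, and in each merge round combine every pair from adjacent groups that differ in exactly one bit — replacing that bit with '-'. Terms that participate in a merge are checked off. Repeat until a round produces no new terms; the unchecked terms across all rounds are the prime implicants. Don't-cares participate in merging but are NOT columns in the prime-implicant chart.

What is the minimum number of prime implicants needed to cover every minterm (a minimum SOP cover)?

size-2^0 implicants → 0000(✓)  0001(✓)  0010(✓)  0110(✓)  0111(✓)  1000(✓)  1001(✓)  1010(✓)  1011(✓)  1101(✓)  1111(✓)
size-2^1 implicants → -000(✓)  -001(✓)  -010(✓)  -111  0-10  00-0(✓)  000-(✓)  011-  1-01(✓)  1-11(✓)  10-0(✓)  10-1(✓)  100-(✓)  101-(✓)  11-1(✓)
size-2^2 implicants → -0-0  -00-  1--1  10--
Unchecked terms (primes): -0-0, -00-, -111, 0-10, 011-, 1--1, 10--
Minterm coverage:
  m0 ⊆ -0-0,-00-
  m1 ⊆ -00- [E]
  m2 ⊆ -0-0,0-10
  m6 ⊆ 0-10,011-
  m7 ⊆ -111,011-
  m8 ⊆ -0-0,-00-,10--
  m9 ⊆ -00-,1--1,10--
  m10 ⊆ -0-0,10--
  m11 ⊆ 1--1,10--
  m13 ⊆ 1--1 [E]
  m15 ⊆ -111,1--1
E = {-00-, 1--1}
Petrick residual → -0-0, 011-
Cover = b'd' + b'c' + a'bc + ad  |cover|=4

4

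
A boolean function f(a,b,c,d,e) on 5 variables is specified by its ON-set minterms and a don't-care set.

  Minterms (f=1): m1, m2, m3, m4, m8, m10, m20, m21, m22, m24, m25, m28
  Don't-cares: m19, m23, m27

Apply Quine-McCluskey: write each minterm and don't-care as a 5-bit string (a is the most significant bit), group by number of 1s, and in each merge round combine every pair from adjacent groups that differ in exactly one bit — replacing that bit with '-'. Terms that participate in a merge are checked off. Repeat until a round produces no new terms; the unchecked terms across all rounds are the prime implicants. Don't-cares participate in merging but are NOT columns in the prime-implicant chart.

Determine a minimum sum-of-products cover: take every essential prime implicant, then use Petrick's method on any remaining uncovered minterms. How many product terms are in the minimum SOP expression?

size-2^0 implicants → 00001(✓)  00010(✓)  00011(✓)  00100(✓)  01000(✓)  01010(✓)  10011(✓)  10100(✓)  10101(✓)  10110(✓)  10111(✓)  11000(✓)  11001(✓)  11011(✓)  11100(✓)
size-2^1 implicants → -0011  -0100  -1000  0-010  000-1  0001-  010-0  1-011  1-100  10-11  101-0(✓)  101-1(✓)  1010-(✓)  1011-(✓)  11-00  110-1  1100-
size-2^2 implicants → 101--
Unchecked terms (primes): -0011, -0100, -1000, 0-010, 000-1, 0001-, 010-0, 1-011, 1-100, 10-11, 101--, 11-00, 110-1, 1100-
Minterm coverage:
  m1 ⊆ 000-1 [E]
  m2 ⊆ 0-010,0001-
  m3 ⊆ -0011,000-1,0001-
  m4 ⊆ -0100 [E]
  m8 ⊆ -1000,010-0
  m10 ⊆ 0-010,010-0
  m20 ⊆ -0100,1-100,101--
  m21 ⊆ 101-- [E]
  m22 ⊆ 101-- [E]
  m24 ⊆ -1000,11-00,1100-
  m25 ⊆ 110-1,1100-
  m28 ⊆ 1-100,11-00
E = {-0100, 000-1, 101--}
Petrick residual → -1000, 0-010, 1-100, 110-1
Cover = b'cd'e' + bc'd'e' + a'c'de' + a'b'c'e + acd'e' + ab'c + abc'e  |cover|=7

7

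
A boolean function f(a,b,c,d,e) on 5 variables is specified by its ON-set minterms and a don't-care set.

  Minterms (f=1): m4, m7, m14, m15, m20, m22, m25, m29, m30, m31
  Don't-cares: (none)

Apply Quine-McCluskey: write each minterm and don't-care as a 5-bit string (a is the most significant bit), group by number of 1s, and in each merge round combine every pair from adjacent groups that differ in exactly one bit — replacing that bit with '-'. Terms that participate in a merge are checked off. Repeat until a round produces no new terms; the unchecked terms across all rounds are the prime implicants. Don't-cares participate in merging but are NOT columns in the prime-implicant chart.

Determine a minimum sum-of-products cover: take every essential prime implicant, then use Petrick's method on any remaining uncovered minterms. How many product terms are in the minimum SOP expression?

5

size-2^0 implicants → 00100(✓)  00111(✓)  01110(✓)  01111(✓)  10100(✓)  10110(✓)  11001(✓)  11101(✓)  11110(✓)  11111(✓)
size-2^1 implicants → -0100  -1110(✓)  -1111(✓)  0-111  0111-(✓)  1-110  101-0  11-01  111-1  1111-(✓)
size-2^2 implicants → -111-
Unchecked terms (primes): -0100, -111-, 0-111, 1-110, 101-0, 11-01, 111-1
Minterm coverage:
  m4 ⊆ -0100 [E]
  m7 ⊆ 0-111 [E]
  m14 ⊆ -111- [E]
  m15 ⊆ -111-,0-111
  m20 ⊆ -0100,101-0
  m22 ⊆ 1-110,101-0
  m25 ⊆ 11-01 [E]
  m29 ⊆ 11-01,111-1
  m30 ⊆ -111-,1-110
  m31 ⊆ -111-,111-1
E = {-0100, -111-, 0-111, 11-01}
Petrick residual → 1-110
Cover = b'cd'e' + bcd + a'cde + acde' + abd'e  |cover|=5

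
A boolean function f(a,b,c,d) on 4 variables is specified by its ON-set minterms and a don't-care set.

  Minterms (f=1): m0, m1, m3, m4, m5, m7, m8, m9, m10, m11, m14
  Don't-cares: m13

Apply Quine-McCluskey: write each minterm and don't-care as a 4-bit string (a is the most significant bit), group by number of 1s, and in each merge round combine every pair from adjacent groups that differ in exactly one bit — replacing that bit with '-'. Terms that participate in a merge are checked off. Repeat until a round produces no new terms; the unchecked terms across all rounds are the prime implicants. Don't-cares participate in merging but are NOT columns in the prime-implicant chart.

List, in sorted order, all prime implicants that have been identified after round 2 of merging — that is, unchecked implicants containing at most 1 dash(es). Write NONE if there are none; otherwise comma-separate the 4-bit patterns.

size-2^0 implicants → 0000(✓)  0001(✓)  0011(✓)  0100(✓)  0101(✓)  0111(✓)  1000(✓)  1001(✓)  1010(✓)  1011(✓)  1101(✓)  1110(✓)
size-2^1 implicants → -000(✓)  -001(✓)  -011(✓)  -101(✓)  0-00(✓)  0-01(✓)  0-11(✓)  00-1(✓)  000-(✓)  01-1(✓)  010-(✓)  1-01(✓)  1-10  10-0(✓)  10-1(✓)  100-(✓)  101-(✓)
size-2^2 implicants → --01  -0-1  -00-  0--1  0-0-  10--
Unchecked terms (primes): --01, -0-1, -00-, 0--1, 0-0-, 1-10, 10--

1-10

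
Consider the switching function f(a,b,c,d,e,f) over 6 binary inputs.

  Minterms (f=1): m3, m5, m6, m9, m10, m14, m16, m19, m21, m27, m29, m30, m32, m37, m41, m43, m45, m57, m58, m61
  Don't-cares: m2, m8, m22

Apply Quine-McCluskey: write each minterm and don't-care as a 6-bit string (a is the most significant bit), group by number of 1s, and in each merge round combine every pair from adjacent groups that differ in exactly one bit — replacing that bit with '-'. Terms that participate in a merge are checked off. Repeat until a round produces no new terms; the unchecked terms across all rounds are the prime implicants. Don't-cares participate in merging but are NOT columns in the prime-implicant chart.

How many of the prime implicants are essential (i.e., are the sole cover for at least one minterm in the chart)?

[col 0] 000010*, 000011*, 000101*, 000110*, 001000*, 001001*, 001010*, 001110*, 010000, 010011*, 010101*, 010110*, 011011*, 011101*, 011110*, 100000, 100101*, 101001*, 101011*, 101101*, 111001*, 111010, 111101*
[col 1] -00101, -01001, -11101, 0-0011, 0-0101, 0-0110*, 0-1110*, 00-010*, 00-110*, 000-10*, 00001-, 001-10*, 0010-0, 00100-, 01-011, 01-101, 01-110*, 1-1001*, 1-1101*, 10-101, 101-01*, 1010-1, 111-01*
[col 2] 0--110, 00--10, 1-1-01
Prime implicants: -00101, -01001, -11101, 0--110, 0-0011, 0-0101, 00--10, 00001-, 0010-0, 00100-, 01-011, 01-101, 010000, 1-1-01, 10-101, 100000, 1010-1, 111010
PI chart (minterm → PIs covering it):
  3 | 0-0011,00001-
  5 | -00101,0-0101
  6 | 0--110,00--10
  9 | -01001,00100-
  10 | 00--10,0010-0
  14 | 0--110,00--10
  16 | 010000  (sole → essential)
  19 | 0-0011,01-011
  21 | 0-0101,01-101
  27 | 01-011  (sole → essential)
  29 | -11101,01-101
  30 | 0--110  (sole → essential)
  32 | 100000  (sole → essential)
  37 | -00101,10-101
  41 | -01001,1-1-01,1010-1
  43 | 1010-1  (sole → essential)
  45 | 1-1-01,10-101
  57 | 1-1-01  (sole → essential)
  58 | 111010  (sole → essential)
  61 | -11101,1-1-01
Essential prime implicants: 0--110, 01-011, 010000, 1-1-01, 100000, 1010-1, 111010

7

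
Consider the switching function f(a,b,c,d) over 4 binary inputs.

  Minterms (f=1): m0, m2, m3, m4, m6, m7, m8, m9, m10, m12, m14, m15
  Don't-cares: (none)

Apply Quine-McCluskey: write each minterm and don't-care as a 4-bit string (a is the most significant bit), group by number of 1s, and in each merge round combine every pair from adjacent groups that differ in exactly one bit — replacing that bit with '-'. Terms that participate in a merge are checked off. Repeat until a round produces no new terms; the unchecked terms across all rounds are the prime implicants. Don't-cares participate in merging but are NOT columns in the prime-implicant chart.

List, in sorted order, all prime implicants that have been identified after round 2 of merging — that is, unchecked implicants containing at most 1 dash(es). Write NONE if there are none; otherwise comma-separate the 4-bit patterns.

Round 0: 0000✓ 0010✓ 0011✓ 0100✓ 0110✓ 0111✓ 1000✓ 1001✓ 1010✓ 1100✓ 1110✓ 1111✓
Round 1: -000✓ -010✓ -100✓ -110✓ -111✓ 0-00✓ 0-10✓ 0-11✓ 00-0✓ 001-✓ 01-0✓ 011-✓ 1-00✓ 1-10✓ 10-0✓ 100- 11-0✓ 111-✓
Round 2: --00✓ --10✓ -0-0✓ -1-0✓ -11- 0--0✓ 0-1- 1--0✓
Round 3: ---0
PIs = {---0, -11-, 0-1-, 100-}

100-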